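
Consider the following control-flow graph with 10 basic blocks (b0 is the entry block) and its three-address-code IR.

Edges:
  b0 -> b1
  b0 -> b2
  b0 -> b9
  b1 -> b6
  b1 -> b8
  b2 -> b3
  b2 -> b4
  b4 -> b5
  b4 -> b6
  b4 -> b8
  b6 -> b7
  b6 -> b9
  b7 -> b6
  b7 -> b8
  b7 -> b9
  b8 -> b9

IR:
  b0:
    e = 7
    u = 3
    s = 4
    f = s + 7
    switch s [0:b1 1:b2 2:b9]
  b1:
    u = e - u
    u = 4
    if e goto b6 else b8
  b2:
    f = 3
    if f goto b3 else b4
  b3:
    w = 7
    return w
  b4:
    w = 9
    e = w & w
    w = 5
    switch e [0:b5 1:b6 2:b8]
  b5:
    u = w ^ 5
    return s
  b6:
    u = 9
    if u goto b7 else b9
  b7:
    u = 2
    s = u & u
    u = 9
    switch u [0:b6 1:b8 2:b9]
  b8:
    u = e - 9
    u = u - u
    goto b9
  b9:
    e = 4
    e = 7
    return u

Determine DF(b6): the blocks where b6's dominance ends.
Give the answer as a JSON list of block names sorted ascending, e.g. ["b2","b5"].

Answer: ["b6", "b8", "b9"]

Analysis:
idom tree: b1←b0 b2←b0 b3←b2 b4←b2 b5←b4 b6←b0 b7←b6 b8←b0 b9←b0
Dom at joins:
  b6: preds {b1,b4,b7}: {b0,b1} ∩ {b0,b2,b4} ∩ {b0,b6,b7} = {b0}; idom=b0
  b8: preds {b1,b4,b7}: {b0,b1} ∩ {b0,b2,b4} ∩ {b0,b6,b7} = {b0}; idom=b0
  b9: preds {b0,b6,b7,b8}: {b0} ∩ {b0,b6} ∩ {b0,b6,b7} ∩ {b0,b8} = {b0}; idom=b0

DF walk-up:
  join b6 pred b1: b1 stop@b0
  join b6 pred b4: b4→b2 stop@b0
  join b6 pred b7: b7→b6 stop@b0
  join b8 pred b1: b1 stop@b0
  join b8 pred b4: b4→b2 stop@b0
  join b8 pred b7: b7→b6 stop@b0
  join b9 pred b0: · stop@b0
  join b9 pred b6: b6 stop@b0
  join b9 pred b7: b7→b6 stop@b0
  join b9 pred b8: b8 stop@b0
  DF(b0)=∅
  DF(b1)={b6,b8}
  DF(b2)={b6,b8}
  DF(b3)=∅
  DF(b4)={b6,b8}
  DF(b5)=∅
  DF(b6)={b6,b8,b9}
  DF(b7)={b6,b8,b9}
  DF(b8)={b9}
  DF(b9)=∅

DF(b6) = ["b6", "b8", "b9"]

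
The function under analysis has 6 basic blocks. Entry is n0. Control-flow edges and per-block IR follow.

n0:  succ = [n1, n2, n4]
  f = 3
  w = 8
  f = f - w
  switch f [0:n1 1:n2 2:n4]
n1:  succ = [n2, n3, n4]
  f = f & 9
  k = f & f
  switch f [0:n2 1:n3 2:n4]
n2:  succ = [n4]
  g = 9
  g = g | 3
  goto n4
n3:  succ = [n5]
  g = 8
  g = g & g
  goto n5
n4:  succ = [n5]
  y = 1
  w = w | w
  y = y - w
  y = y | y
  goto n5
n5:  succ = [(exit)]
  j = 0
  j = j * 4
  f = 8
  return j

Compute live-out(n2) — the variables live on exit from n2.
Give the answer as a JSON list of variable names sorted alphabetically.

Block summaries:
  n0: def={f,w} ue=∅
  n1: def={f,k} ue={f}
  n2: def={g} ue=∅
  n3: def={g} ue=∅
  n4: def={w,y} ue={w}
  n5: def={f,j} ue=∅

Backward fixpoint:
  live n0: ∅→{f,w}
  live n1: {f,w}→{w}
  live n2: {w}→{w}
  live n3: ∅→∅
  live n4: {w}→∅
  live n5: ∅→∅

live-out(n2) = ["w"]

Answer: ["w"]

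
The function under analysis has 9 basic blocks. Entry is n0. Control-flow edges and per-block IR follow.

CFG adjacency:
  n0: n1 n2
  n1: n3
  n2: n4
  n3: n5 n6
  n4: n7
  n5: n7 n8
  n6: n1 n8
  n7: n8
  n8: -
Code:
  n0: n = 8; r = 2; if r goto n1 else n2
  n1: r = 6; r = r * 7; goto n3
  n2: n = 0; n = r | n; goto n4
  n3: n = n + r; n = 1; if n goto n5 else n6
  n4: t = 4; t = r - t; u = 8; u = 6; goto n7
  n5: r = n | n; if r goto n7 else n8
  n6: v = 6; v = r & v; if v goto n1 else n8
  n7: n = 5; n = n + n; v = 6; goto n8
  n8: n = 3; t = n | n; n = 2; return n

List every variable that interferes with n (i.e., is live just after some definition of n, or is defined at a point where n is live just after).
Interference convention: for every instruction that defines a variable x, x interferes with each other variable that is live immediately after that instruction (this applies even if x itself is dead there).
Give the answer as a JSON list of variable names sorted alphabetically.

def/use:
  n0: def={n,r} ue=∅
  n1: def={r} ue=∅
  n2: def={n} ue={r}
  n3: def={n} ue={n,r}
  n4: def={t,u} ue={r}
  n5: def={r} ue={n}
  n6: def={v} ue={r}
  n7: def={n,v} ue=∅
  n8: def={n,t} ue=∅

Live sets:
  live n0: ∅→{n,r}
  live n1: {n}→{n,r}
  live n2: {r}→{r}
  live n3: {n,r}→{n,r}
  live n4: {r}→∅
  live n5: {n}→∅
  live n6: {n,r}→{n}
  live n7: ∅→∅
  live n8: ∅→∅

Interfere edges:
  n — {r,v}
  r — {n,t,v}
  t — {r}
  u — ∅
  v — {n,r}

N(n) = ["r", "v"]

Answer: ["r", "v"]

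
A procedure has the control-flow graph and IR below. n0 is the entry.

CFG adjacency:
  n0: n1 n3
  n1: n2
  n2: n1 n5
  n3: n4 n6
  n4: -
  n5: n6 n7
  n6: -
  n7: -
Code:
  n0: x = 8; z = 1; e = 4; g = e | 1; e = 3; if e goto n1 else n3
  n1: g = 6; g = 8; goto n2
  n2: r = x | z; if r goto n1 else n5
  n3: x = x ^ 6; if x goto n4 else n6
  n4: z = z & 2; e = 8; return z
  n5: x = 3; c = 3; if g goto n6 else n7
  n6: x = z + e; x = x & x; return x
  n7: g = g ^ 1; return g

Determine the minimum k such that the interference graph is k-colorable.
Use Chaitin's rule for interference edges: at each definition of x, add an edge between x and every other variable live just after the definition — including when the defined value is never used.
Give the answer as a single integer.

Per-block:
  n0 def {e,g,x,z} use ∅
  n1 def {g} use ∅
  n2 def {r} use {x,z}
  n3 def {x} use {x}
  n4 def {e,z} use {z}
  n5 def {c,x} use {g}
  n6 def {x} use {e,z}
  n7 def {g} use {g}

Liveness:
  n0 li=∅ lo={e,x,z}
  n1 li={e,x,z} lo={e,g,x,z}
  n2 li={e,g,x,z} lo={e,g,x,z}
  n3 li={e,x,z} lo={e,z}
  n4 li={z} lo=∅
  n5 li={e,g,z} lo={e,g,z}
  n6 li={e,z} lo=∅
  n7 li={g} lo=∅

Conflict graph:
  c↔{e,g,z}
  e↔{c,g,r,x,z}
  g↔{c,e,r,x,z}
  r↔{e,g,x,z}
  x↔{e,g,r,z}
  z↔{c,e,g,r,x}

Chromatic number:
  {e,g,r,x,z} pairwise interfere (5-clique) ⇒ χ ≥ 5
  assign c→c3 e→c0 g→c1 r→c3 x→c4 z→c2 — no edge inside a register ⇒ χ ≤ 5
  χ = 5

Answer: 5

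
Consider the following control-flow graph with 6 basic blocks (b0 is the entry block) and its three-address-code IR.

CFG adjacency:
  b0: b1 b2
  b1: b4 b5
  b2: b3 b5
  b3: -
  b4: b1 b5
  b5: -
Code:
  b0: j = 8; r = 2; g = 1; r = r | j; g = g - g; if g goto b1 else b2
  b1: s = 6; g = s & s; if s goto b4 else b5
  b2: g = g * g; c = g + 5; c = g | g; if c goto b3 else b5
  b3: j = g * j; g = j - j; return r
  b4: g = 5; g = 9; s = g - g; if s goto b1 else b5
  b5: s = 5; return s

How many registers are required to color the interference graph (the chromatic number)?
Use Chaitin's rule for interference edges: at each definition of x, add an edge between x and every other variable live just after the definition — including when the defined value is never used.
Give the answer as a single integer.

Answer: 4

Derivation:
Per-block:
  b0: def={g,j,r} ue=∅
  b1: def={g,s} ue=∅
  b2: def={c,g} ue={g}
  b3: def={g,j} ue={g,j,r}
  b4: def={g,s} ue=∅
  b5: def={s} ue=∅

Backward fixpoint:
  live b0: ∅→{g,j,r}
  live b1: ∅→∅
  live b2: {g,j,r}→{g,j,r}
  live b3: {g,j,r}→∅
  live b4: ∅→∅
  live b5: ∅→∅

Interference:
  c — {g,j,r}
  g — {c,j,r,s}
  j — {c,g,r}
  r — {c,g,j}
  s — {g}

Registers:
  {c,g,j,r} pairwise interfere (4-clique) ⇒ χ ≥ 4
  assign c→r1 g→r0 j→r2 r→r3 s→r1 — no edge inside a register ⇒ χ ≤ 4
  χ = 4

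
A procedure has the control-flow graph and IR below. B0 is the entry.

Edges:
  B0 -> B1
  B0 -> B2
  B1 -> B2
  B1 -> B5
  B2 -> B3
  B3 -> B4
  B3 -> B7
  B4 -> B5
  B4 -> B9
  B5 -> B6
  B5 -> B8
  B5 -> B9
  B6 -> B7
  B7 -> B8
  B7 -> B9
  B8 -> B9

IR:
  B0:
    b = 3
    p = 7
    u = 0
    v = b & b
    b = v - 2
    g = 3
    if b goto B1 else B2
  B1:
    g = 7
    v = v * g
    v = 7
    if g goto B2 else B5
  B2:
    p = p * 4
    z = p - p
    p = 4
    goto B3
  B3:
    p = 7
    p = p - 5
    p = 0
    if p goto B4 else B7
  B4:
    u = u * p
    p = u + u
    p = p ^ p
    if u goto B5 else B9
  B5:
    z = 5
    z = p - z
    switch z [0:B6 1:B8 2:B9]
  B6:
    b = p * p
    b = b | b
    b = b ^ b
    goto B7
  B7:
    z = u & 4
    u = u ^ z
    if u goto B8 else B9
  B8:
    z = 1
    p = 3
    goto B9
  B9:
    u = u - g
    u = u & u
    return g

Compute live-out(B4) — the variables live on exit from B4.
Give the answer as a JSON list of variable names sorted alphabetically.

Answer: ["g", "p", "u"]

Analysis:
def/use:
  B0: {b,g,p,u,v} / ∅
  B1: {g,v} / {v}
  B2: {p,z} / {p}
  B3: {p} / ∅
  B4: {p,u} / {p,u}
  B5: {z} / {p}
  B6: {b} / {p}
  B7: {u,z} / {u}
  B8: {p,z} / ∅
  B9: {u} / {g,u}

Liveness:
  live B0: ∅→{g,p,u,v}
  live B1: {p,u,v}→{g,p,u}
  live B2: {g,p,u}→{g,u}
  live B3: {g,u}→{g,p,u}
  live B4: {g,p,u}→{g,p,u}
  live B5: {g,p,u}→{g,p,u}
  live B6: {g,p,u}→{g,u}
  live B7: {g,u}→{g,u}
  live B8: {g,u}→{g,u}
  live B9: {g,u}→∅

live-out(B4) = ["g", "p", "u"]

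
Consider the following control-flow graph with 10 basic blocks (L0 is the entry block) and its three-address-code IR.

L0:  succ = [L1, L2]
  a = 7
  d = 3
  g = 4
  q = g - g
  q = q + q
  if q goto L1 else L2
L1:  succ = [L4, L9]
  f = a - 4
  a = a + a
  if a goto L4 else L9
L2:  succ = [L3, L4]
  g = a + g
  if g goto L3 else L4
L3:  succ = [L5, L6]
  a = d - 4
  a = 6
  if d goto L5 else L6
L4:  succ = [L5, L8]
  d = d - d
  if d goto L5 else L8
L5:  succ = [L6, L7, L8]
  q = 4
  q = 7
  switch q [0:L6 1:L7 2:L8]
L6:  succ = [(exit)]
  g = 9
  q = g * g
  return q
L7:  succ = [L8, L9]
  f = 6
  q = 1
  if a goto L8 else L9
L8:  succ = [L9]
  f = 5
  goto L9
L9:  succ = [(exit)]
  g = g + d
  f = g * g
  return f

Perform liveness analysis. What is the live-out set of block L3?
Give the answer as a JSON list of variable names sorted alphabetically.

Answer: ["a", "d", "g"]

Analysis:
Block summaries:
  L0 def {a,d,g,q} use ∅
  L1 def {a,f} use {a}
  L2 def {g} use {a,g}
  L3 def {a} use {d}
  L4 def {d} use {d}
  L5 def {q} use ∅
  L6 def {g,q} use ∅
  L7 def {f,q} use {a}
  L8 def {f} use ∅
  L9 def {f,g} use {d,g}

Liveness:
  L0 li=∅ lo={a,d,g}
  L1 li={a,d,g} lo={a,d,g}
  L2 li={a,d,g} lo={a,d,g}
  L3 li={d,g} lo={a,d,g}
  L4 li={a,d,g} lo={a,d,g}
  L5 li={a,d,g} lo={a,d,g}
  L6 li=∅ lo=∅
  L7 li={a,d,g} lo={d,g}
  L8 li={d,g} lo={d,g}
  L9 li={d,g} lo=∅

live-out(L3) = ["a", "d", "g"]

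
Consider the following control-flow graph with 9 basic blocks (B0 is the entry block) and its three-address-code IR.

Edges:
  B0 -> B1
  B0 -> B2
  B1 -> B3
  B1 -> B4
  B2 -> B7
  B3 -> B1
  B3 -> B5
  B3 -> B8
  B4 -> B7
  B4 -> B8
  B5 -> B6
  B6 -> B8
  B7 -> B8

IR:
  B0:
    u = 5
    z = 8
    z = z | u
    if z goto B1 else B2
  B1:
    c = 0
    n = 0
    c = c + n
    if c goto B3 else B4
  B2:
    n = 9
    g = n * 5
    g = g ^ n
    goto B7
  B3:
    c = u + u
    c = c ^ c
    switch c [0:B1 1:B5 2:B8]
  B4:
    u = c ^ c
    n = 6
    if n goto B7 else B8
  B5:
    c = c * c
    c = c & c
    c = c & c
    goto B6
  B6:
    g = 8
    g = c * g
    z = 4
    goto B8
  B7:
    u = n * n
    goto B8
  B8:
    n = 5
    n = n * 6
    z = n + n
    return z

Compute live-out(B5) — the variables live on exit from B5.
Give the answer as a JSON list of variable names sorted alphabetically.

Answer: ["c"]

Working:
Per-block:
  B0: def={u,z} ue=∅
  B1: def={c,n} ue=∅
  B2: def={g,n} ue=∅
  B3: def={c} ue={u}
  B4: def={n,u} ue={c}
  B5: def={c} ue={c}
  B6: def={g,z} ue={c}
  B7: def={u} ue={n}
  B8: def={n,z} ue=∅

Backward fixpoint:
  live B0: ∅→{u}
  live B1: {u}→{c,u}
  live B2: ∅→{n}
  live B3: {u}→{c,u}
  live B4: {c}→{n}
  live B5: {c}→{c}
  live B6: {c}→∅
  live B7: {n}→∅
  live B8: ∅→∅

live-out(B5) = ["c"]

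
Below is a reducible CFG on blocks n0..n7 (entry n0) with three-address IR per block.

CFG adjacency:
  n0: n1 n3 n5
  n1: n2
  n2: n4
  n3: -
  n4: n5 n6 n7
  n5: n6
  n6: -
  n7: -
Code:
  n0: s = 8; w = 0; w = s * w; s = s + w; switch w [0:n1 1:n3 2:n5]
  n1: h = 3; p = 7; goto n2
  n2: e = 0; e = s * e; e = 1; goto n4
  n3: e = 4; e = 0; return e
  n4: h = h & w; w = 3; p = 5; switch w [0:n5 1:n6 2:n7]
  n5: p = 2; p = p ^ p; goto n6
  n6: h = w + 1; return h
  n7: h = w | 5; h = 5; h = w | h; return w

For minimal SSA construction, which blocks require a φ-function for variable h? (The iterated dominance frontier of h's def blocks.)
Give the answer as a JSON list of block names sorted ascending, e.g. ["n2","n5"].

idom tree: n1←n0 n2←n1 n3←n0 n4←n2 n5←n0 n6←n0 n7←n4
Dom at joins:
  n5: preds {n0,n4}: {n0} ∩ {n0,n1,n2,n4} = {n0}; idom=n0
  n6: preds {n4,n5}: {n0,n1,n2,n4} ∩ {n0,n5} = {n0}; idom=n0

DF derivation:
  n5←n0: walk · to n0
  n5←n4: walk n4→n2→n1 to n0
  n6←n4: walk n4→n2→n1 to n0
  n6←n5: walk n5 to n0
  n0: DF=∅
  n1: DF={n5,n6}
  n2: DF={n5,n6}
  n3: DF=∅
  n4: DF={n5,n6}
  n5: DF={n6}
  n6: DF=∅
  n7: DF=∅

φ for h: defs {n1,n4,n6,n7}
  DF⁺ = {n5,n6}

Answer: ["n5", "n6"]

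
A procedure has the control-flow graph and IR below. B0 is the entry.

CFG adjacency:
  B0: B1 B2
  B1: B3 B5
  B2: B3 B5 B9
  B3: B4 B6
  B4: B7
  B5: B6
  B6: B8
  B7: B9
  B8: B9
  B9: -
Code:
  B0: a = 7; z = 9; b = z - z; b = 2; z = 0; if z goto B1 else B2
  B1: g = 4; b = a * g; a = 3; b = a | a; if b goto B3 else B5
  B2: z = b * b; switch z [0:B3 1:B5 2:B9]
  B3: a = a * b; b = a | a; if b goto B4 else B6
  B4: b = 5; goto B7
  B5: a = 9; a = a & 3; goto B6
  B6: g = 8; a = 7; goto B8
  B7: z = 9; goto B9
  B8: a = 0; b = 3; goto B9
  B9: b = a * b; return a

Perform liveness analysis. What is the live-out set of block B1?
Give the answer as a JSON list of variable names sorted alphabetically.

Answer: ["a", "b"]

Working:
Block summaries:
  B0: def={a,b,z} ue=∅
  B1: def={a,b,g} ue={a}
  B2: def={z} ue={b}
  B3: def={a,b} ue={a,b}
  B4: def={b} ue=∅
  B5: def={a} ue=∅
  B6: def={a,g} ue=∅
  B7: def={z} ue=∅
  B8: def={a,b} ue=∅
  B9: def={b} ue={a,b}

Live sets:
  B0 li=∅ lo={a,b}
  B1 li={a} lo={a,b}
  B2 li={a,b} lo={a,b}
  B3 li={a,b} lo={a}
  B4 li={a} lo={a,b}
  B5 li=∅ lo=∅
  B6 li=∅ lo=∅
  B7 li={a,b} lo={a,b}
  B8 li=∅ lo={a,b}
  B9 li={a,b} lo=∅

live-out(B1) = ["a", "b"]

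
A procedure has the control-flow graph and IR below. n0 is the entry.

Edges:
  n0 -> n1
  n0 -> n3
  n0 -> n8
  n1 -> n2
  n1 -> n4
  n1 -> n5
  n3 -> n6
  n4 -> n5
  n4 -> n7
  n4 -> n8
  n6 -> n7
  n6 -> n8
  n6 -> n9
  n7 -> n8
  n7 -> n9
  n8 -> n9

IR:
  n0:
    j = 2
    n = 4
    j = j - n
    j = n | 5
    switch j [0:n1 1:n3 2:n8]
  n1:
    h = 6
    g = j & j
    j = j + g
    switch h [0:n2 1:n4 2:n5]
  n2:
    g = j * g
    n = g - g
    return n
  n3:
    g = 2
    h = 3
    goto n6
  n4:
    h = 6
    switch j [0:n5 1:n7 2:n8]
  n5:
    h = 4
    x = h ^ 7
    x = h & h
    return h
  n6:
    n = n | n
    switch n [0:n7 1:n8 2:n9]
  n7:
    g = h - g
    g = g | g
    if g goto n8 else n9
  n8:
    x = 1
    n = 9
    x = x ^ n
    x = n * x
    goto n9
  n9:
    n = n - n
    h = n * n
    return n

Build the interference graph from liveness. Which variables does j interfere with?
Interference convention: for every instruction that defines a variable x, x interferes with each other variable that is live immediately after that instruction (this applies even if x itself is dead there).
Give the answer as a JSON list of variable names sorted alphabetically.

Answer: ["g", "h", "n"]

Analysis:
Per-block:
  n0: def={j,n} ue=∅
  n1: def={g,h,j} ue={j}
  n2: def={g,n} ue={g,j}
  n3: def={g,h} ue=∅
  n4: def={h} ue={j}
  n5: def={h,x} ue=∅
  n6: def={n} ue={n}
  n7: def={g} ue={g,h}
  n8: def={n,x} ue=∅
  n9: def={h,n} ue={n}

Liveness:
  n0 li=∅ lo={j,n}
  n1 li={j,n} lo={g,j,n}
  n2 li={g,j} lo=∅
  n3 li={n} lo={g,h,n}
  n4 li={g,j,n} lo={g,h,n}
  n5 li=∅ lo=∅
  n6 li={g,h,n} lo={g,h,n}
  n7 li={g,h,n} lo={n}
  n8 li=∅ lo={n}
  n9 li={n} lo=∅

Interfere edges:
  g↔{h,j,n}
  h↔{g,j,n,x}
  j↔{g,h,n}
  n↔{g,h,j,x}
  x↔{h,n}

N(j) = ["g", "h", "n"]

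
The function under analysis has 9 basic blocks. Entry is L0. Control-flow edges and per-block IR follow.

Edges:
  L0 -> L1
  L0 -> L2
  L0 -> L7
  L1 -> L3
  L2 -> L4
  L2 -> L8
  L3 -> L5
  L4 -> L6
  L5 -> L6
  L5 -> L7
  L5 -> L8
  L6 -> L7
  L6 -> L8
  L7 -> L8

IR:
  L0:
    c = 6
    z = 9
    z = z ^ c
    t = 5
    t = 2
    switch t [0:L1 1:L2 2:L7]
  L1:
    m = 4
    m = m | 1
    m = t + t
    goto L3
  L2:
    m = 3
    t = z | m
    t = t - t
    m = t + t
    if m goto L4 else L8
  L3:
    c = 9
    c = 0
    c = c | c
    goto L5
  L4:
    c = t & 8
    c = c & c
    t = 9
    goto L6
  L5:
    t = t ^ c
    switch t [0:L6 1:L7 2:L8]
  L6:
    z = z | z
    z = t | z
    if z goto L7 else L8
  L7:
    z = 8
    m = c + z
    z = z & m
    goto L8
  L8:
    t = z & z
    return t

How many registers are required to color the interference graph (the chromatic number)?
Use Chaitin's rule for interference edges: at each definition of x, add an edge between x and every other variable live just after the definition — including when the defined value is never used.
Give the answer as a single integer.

Block summaries:
  L0: def={c,t,z} ue=∅
  L1: def={m} ue={t}
  L2: def={m,t} ue={z}
  L3: def={c} ue=∅
  L4: def={c,t} ue={t}
  L5: def={t} ue={c,t}
  L6: def={z} ue={t,z}
  L7: def={m,z} ue={c}
  L8: def={t} ue={z}

Liveness:
  L0: in=∅ out={c,t,z}
  L1: in={t,z} out={t,z}
  L2: in={z} out={t,z}
  L3: in={t,z} out={c,t,z}
  L4: in={t,z} out={c,t,z}
  L5: in={c,t,z} out={c,t,z}
  L6: in={c,t,z} out={c,z}
  L7: in={c} out={z}
  L8: in={z} out=∅

Interfere edges:
  c — {t,z}
  m — {t,z}
  t — {c,m,z}
  z — {c,m,t}

Colouring:
  lower bound: {c,t,z} mutually conflict ⇒ χ ≥ 3
  3-colouring: c0={t}  c1={z}  c2={c,m}
  χ = 3

Answer: 3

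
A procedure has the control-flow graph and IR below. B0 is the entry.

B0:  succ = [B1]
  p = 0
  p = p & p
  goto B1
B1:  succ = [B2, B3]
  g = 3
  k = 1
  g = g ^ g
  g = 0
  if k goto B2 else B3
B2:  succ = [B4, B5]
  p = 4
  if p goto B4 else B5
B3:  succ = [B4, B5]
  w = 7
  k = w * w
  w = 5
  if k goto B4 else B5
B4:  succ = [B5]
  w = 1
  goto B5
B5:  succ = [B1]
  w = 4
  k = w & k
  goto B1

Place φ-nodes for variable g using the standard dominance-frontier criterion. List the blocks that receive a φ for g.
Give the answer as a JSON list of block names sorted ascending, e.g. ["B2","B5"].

idom tree: B1←B0 B2←B1 B3←B1 B4←B1 B5←B1
Join-block Dom:
  B1: preds {B0,B5}: {B0} ∩ {B0,B1,B5} = {B0}; idom=B0
  B4: preds {B2,B3}: {B0,B1,B2} ∩ {B0,B1,B3} = {B0,B1}; idom=B1
  B5: preds {B2,B3,B4}: {B0,B1,B2} ∩ {B0,B1,B3} ∩ {B0,B1,B4} = {B0,B1}; idom=B1

DF walk-up:
  B1←B0: walk · to B0
  B1←B5: walk B5→B1 to B0
  B4←B2: walk B2 to B1
  B4←B3: walk B3 to B1
  B5←B2: walk B2 to B1
  B5←B3: walk B3 to B1
  B5←B4: walk B4 to B1
  B0: DF=∅
  B1: DF={B1}
  B2: DF={B4,B5}
  B3: DF={B4,B5}
  B4: DF={B5}
  B5: DF={B1}

φ for g: defs {B1}
  DF⁺ = {B1}

Answer: ["B1"]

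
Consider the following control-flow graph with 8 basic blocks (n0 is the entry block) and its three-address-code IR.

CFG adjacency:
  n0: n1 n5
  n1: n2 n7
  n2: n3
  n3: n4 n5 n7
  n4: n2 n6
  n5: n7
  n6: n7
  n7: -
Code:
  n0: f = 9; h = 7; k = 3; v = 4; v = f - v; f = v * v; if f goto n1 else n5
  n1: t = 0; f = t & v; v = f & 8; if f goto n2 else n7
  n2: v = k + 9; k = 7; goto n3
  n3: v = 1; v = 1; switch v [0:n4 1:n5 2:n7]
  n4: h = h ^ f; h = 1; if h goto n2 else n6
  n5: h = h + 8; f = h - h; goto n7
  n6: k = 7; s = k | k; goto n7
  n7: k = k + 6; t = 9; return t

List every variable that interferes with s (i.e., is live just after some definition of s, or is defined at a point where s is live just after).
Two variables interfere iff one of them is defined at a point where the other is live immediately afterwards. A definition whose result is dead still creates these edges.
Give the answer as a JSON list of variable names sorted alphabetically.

Block summaries:
  n0 def {f,h,k,v} use ∅
  n1 def {f,t,v} use {v}
  n2 def {k,v} use {k}
  n3 def {v} use ∅
  n4 def {h} use {f,h}
  n5 def {f,h} use {h}
  n6 def {k,s} use ∅
  n7 def {k,t} use {k}

Backward fixpoint:
  n0: in=∅ out={h,k,v}
  n1: in={h,k,v} out={f,h,k}
  n2: in={f,h,k} out={f,h,k}
  n3: in={f,h,k} out={f,h,k}
  n4: in={f,h,k} out={f,h,k}
  n5: in={h,k} out={k}
  n6: in=∅ out={k}
  n7: in={k} out=∅

Interference:
  f: {h,k,v}
  h: {f,k,t,v}
  k: {f,h,s,t,v}
  s: {k}
  t: {h,k,v}
  v: {f,h,k,t}

N(s) = ["k"]

Answer: ["k"]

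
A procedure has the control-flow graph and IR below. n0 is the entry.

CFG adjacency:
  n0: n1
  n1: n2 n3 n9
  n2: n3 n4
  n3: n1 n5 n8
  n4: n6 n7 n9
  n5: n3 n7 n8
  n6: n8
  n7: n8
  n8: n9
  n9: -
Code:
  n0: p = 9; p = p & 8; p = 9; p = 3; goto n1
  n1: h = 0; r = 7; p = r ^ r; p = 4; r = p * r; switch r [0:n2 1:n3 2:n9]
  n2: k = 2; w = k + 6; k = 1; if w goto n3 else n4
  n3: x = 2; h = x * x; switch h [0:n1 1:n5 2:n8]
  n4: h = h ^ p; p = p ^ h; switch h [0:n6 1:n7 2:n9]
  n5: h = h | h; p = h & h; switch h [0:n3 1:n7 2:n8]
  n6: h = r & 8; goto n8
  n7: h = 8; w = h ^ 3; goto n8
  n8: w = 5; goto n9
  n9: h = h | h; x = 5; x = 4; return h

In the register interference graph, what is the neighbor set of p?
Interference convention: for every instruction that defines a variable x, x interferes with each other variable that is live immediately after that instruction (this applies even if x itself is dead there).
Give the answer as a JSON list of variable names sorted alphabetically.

Answer: ["h", "k", "r", "w"]

Derivation:
Per-block:
  n0 def {p} use ∅
  n1 def {h,p,r} use ∅
  n2 def {k,w} use ∅
  n3 def {h,x} use ∅
  n4 def {h,p} use {h,p}
  n5 def {h,p} use {h}
  n6 def {h} use {r}
  n7 def {h,w} use ∅
  n8 def {w} use ∅
  n9 def {h,x} use {h}

Liveness:
  live n0: ∅→∅
  live n1: ∅→{h,p,r}
  live n2: {h,p,r}→{h,p,r}
  live n3: ∅→{h}
  live n4: {h,p,r}→{h,r}
  live n5: {h}→{h}
  live n6: {r}→{h}
  live n7: ∅→{h}
  live n8: {h}→{h}
  live n9: {h}→∅

Interfere edges:
  h↔{k,p,r,w,x}
  k↔{h,p,r,w}
  p↔{h,k,r,w}
  r↔{h,k,p,w}
  w↔{h,k,p,r}
  x↔{h}

N(p) = ["h", "k", "r", "w"]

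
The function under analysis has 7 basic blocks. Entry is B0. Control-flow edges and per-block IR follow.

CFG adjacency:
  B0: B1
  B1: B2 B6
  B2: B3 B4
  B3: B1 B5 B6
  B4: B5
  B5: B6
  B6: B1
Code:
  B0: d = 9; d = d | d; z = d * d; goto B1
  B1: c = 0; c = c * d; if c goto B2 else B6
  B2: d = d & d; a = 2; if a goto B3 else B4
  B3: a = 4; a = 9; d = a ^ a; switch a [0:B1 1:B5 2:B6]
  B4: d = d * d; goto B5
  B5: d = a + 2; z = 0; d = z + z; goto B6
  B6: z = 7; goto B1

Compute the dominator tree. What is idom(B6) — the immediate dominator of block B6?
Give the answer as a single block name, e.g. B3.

Answer: B1

Working:
idom tree: B1←B0 B2←B1 B3←B2 B4←B2 B5←B2 B6←B1
Dom at joins:
  B1: preds {B0,B3,B6}: {B0} ∩ {B0,B1,B2,B3} ∩ {B0,B1,B6} = {B0}; idom=B0
  B5: preds {B3,B4}: {B0,B1,B2,B3} ∩ {B0,B1,B2,B4} = {B0,B1,B2}; idom=B2
  B6: preds {B1,B3,B5}: {B0,B1} ∩ {B0,B1,B2,B3} ∩ {B0,B1,B2,B5} = {B0,B1}; idom=B1

idom(B6) = B1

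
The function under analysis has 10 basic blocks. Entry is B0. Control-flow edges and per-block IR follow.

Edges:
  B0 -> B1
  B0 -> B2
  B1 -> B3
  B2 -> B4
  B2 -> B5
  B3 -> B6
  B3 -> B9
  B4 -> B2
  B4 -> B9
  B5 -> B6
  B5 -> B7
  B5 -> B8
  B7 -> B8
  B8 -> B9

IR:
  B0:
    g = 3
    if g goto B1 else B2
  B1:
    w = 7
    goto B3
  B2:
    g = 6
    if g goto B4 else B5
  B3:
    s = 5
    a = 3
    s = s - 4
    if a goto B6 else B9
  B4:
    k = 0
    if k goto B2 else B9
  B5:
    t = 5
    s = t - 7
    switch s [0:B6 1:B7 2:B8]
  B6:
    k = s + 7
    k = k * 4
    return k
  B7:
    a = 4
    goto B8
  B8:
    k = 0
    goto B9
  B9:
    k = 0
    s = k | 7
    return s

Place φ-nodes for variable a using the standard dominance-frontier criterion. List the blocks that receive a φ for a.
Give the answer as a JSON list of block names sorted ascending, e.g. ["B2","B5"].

Answer: ["B6", "B8", "B9"]

Working:
idom tree: B1←B0 B2←B0 B3←B1 B4←B2 B5←B2 B6←B0 B7←B5 B8←B5 B9←B0
Dom at joins:
  B2: preds {B0,B4}: {B0} ∩ {B0,B2,B4} = {B0}; idom=B0
  B6: preds {B3,B5}: {B0,B1,B3} ∩ {B0,B2,B5} = {B0}; idom=B0
  B8: preds {B5,B7}: {B0,B2,B5} ∩ {B0,B2,B5,B7} = {B0,B2,B5}; idom=B5
  B9: preds {B3,B4,B8}: {B0,B1,B3} ∩ {B0,B2,B4} ∩ {B0,B2,B5,B8} = {B0}; idom=B0

DF derivation:
  join B2 pred B0: · stop@B0
  join B2 pred B4: B4→B2 stop@B0
  join B6 pred B3: B3→B1 stop@B0
  join B6 pred B5: B5→B2 stop@B0
  join B8 pred B5: · stop@B5
  join B8 pred B7: B7 stop@B5
  join B9 pred B3: B3→B1 stop@B0
  join B9 pred B4: B4→B2 stop@B0
  join B9 pred B8: B8→B5→B2 stop@B0
  DF(B0)=∅
  DF(B1)={B6,B9}
  DF(B2)={B2,B6,B9}
  DF(B3)={B6,B9}
  DF(B4)={B2,B9}
  DF(B5)={B6,B9}
  DF(B6)=∅
  DF(B7)={B8}
  DF(B8)={B9}
  DF(B9)=∅

φ for a: defs {B3,B7}
  DF⁺ = {B6,B8,B9}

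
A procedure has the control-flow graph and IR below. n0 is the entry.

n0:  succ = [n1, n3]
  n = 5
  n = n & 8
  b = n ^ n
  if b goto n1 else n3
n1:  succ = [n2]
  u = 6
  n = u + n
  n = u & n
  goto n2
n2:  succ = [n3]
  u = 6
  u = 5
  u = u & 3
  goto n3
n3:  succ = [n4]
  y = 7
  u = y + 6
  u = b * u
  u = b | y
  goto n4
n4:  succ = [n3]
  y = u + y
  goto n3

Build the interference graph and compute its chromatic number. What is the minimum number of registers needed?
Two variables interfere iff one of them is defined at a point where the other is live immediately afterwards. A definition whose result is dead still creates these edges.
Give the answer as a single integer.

Answer: 3

Analysis:
Per-block:
  n0 def {b,n} use ∅
  n1 def {n,u} use {n}
  n2 def {u} use ∅
  n3 def {u,y} use {b}
  n4 def {y} use {u,y}

Backward fixpoint:
  n0 li=∅ lo={b,n}
  n1 li={b,n} lo={b}
  n2 li={b} lo={b}
  n3 li={b} lo={b,u,y}
  n4 li={b,u,y} lo={b}

Interfere edges:
  b↔{n,u,y}
  n↔{b,u}
  u↔{b,n,y}
  y↔{b,u}

Chromatic number:
  {b,n,u} pairwise interfere (3-clique) ⇒ χ ≥ 3
  3-colouring: r0={b}  r1={u}  r2={n,y}
  χ = 3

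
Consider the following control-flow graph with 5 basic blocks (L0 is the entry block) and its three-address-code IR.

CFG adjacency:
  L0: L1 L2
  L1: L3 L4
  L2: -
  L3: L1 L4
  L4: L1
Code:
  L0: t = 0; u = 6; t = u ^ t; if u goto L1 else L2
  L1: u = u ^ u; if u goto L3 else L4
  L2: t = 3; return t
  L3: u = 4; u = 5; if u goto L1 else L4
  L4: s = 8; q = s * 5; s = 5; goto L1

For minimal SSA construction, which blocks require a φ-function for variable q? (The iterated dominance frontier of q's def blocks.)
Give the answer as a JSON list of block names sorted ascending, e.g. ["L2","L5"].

Answer: ["L1"]

Derivation:
idom tree: L1←L0 L2←L0 L3←L1 L4←L1
Dom∩ at merges:
  L1: preds {L0,L3,L4}: {L0} ∩ {L0,L1,L3} ∩ {L0,L1,L4} = {L0}; idom=L0
  L4: preds {L1,L3}: {L0,L1} ∩ {L0,L1,L3} = {L0,L1}; idom=L1

DF derivation:
  join L1 pred L0: · stop@L0
  join L1 pred L3: L3→L1 stop@L0
  join L1 pred L4: L4→L1 stop@L0
  join L4 pred L1: · stop@L1
  join L4 pred L3: L3 stop@L1
  L0 → ∅
  L1 → {L1}
  L2 → ∅
  L3 → {L1,L4}
  L4 → {L1}

φ for q: defs {L4}
  DF⁺ = {L1}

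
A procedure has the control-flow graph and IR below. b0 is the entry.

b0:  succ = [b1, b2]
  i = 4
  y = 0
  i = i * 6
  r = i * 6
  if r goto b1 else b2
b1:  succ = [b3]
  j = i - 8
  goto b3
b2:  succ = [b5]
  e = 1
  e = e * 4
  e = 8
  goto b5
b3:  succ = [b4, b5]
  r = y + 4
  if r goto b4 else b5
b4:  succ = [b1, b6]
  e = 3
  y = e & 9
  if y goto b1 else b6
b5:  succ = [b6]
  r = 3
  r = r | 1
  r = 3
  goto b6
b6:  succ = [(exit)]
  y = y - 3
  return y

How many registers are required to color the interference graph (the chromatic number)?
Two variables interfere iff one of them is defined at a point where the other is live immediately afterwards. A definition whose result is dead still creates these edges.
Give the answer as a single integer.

def/use:
  b0 def {i,r,y} use ∅
  b1 def {j} use {i}
  b2 def {e} use ∅
  b3 def {r} use {y}
  b4 def {e,y} use ∅
  b5 def {r} use ∅
  b6 def {y} use {y}

Backward fixpoint:
  live b0: ∅→{i,y}
  live b1: {i,y}→{i,y}
  live b2: {y}→{y}
  live b3: {i,y}→{i,y}
  live b4: {i}→{i,y}
  live b5: {y}→{y}
  live b6: {y}→∅

Interfere edges:
  e↔{i,y}
  i↔{e,j,r,y}
  j↔{i,y}
  r↔{i,y}
  y↔{e,i,j,r}

Registers:
  clique {e,i,y} ⇒ need ≥ 3
  assign e→r2 i→r0 j→r2 r→r2 y→r1 — no edge inside a register ⇒ χ ≤ 3
  χ = 3

Answer: 3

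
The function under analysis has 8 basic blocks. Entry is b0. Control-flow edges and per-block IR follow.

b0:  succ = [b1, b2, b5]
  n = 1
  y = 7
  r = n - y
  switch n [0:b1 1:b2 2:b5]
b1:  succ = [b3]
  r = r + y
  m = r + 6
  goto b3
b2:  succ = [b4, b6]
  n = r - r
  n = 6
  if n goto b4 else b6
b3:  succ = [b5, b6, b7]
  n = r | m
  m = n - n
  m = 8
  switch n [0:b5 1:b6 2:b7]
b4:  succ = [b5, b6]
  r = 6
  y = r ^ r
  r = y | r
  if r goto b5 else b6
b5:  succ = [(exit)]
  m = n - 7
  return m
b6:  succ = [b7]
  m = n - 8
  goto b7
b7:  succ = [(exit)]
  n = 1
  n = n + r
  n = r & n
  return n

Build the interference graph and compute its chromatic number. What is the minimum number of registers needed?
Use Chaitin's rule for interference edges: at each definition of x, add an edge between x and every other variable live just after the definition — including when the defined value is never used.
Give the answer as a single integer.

Answer: 3

Derivation:
Per-block:
  b0: {n,r,y} / ∅
  b1: {m,r} / {r,y}
  b2: {n} / {r}
  b3: {m,n} / {m,r}
  b4: {r,y} / ∅
  b5: {m} / {n}
  b6: {m} / {n}
  b7: {n} / {r}

Live sets:
  live b0: ∅→{n,r,y}
  live b1: {r,y}→{m,r}
  live b2: {r}→{n,r}
  live b3: {m,r}→{n,r}
  live b4: {n}→{n,r}
  live b5: {n}→∅
  live b6: {n,r}→{r}
  live b7: {r}→∅

Interference:
  m↔{n,r}
  n↔{m,r,y}
  r↔{m,n,y}
  y↔{n,r}

Colouring:
  lower bound: {m,n,r} mutually conflict ⇒ χ ≥ 3
  3-colouring: r0={n}  r1={r}  r2={m,y}
  χ = 3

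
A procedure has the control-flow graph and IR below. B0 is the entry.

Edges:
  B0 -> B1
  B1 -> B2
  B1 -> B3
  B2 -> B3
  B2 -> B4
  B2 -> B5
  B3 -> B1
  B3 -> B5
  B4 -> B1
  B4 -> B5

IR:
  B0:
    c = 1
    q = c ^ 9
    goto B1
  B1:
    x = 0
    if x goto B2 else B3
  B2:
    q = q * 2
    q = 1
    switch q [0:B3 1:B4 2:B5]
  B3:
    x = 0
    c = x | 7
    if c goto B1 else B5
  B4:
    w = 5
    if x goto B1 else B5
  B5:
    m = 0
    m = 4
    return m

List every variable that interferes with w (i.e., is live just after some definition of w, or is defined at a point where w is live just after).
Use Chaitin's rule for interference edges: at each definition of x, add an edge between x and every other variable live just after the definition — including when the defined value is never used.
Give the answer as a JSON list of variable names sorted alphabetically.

Per-block:
  B0: def={c,q} ue=∅
  B1: def={x} ue=∅
  B2: def={q} ue={q}
  B3: def={c,x} ue=∅
  B4: def={w} ue={x}
  B5: def={m} ue=∅

Liveness:
  B0 li=∅ lo={q}
  B1 li={q} lo={q,x}
  B2 li={q,x} lo={q,x}
  B3 li={q} lo={q}
  B4 li={q,x} lo={q}
  B5 li=∅ lo=∅

Interference:
  c: {q}
  m: ∅
  q: {c,w,x}
  w: {q,x}
  x: {q,w}

N(w) = ["q", "x"]

Answer: ["q", "x"]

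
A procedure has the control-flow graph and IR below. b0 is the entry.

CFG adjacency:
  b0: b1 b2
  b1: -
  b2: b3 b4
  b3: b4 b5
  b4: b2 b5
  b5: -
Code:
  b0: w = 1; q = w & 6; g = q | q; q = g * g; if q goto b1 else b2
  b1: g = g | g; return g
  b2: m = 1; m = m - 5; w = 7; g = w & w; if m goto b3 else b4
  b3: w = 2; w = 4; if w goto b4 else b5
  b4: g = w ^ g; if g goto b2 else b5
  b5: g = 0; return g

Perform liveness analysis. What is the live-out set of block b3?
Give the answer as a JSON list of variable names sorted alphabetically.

def/use:
  b0: {g,q,w} / ∅
  b1: {g} / {g}
  b2: {g,m,w} / ∅
  b3: {w} / ∅
  b4: {g} / {g,w}
  b5: {g} / ∅

Backward fixpoint:
  b0: in=∅ out={g}
  b1: in={g} out=∅
  b2: in=∅ out={g,w}
  b3: in={g} out={g,w}
  b4: in={g,w} out=∅
  b5: in=∅ out=∅

live-out(b3) = ["g", "w"]

Answer: ["g", "w"]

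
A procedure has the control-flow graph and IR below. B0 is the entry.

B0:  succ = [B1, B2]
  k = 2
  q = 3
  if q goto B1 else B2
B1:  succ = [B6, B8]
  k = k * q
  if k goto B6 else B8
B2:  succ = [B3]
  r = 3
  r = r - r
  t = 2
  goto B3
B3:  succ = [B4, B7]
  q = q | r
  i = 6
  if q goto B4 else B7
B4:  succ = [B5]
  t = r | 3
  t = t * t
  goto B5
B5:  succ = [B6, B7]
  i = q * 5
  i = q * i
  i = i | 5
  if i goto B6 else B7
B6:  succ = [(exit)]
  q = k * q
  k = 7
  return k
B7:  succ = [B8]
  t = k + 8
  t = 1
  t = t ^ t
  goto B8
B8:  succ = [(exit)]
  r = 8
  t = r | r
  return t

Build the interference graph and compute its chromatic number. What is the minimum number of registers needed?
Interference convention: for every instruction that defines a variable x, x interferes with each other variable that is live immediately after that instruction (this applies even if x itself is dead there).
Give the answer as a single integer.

Per-block:
  B0 def {k,q} use ∅
  B1 def {k} use {k,q}
  B2 def {r,t} use ∅
  B3 def {i,q} use {q,r}
  B4 def {t} use {r}
  B5 def {i} use {q}
  B6 def {k,q} use {k,q}
  B7 def {t} use {k}
  B8 def {r,t} use ∅

Live sets:
  B0: in=∅ out={k,q}
  B1: in={k,q} out={k,q}
  B2: in={k,q} out={k,q,r}
  B3: in={k,q,r} out={k,q,r}
  B4: in={k,q,r} out={k,q}
  B5: in={k,q} out={k,q}
  B6: in={k,q} out=∅
  B7: in={k} out=∅
  B8: in=∅ out=∅

Interference:
  i↔{k,q,r}
  k↔{i,q,r,t}
  q↔{i,k,r,t}
  r↔{i,k,q,t}
  t↔{k,q,r}

Colouring:
  {i,k,q,r} pairwise interfere (4-clique) ⇒ χ ≥ 4
  assign i→r3 k→r0 q→r1 r→r2 t→r3 — no edge inside a register ⇒ χ ≤ 4
  χ = 4

Answer: 4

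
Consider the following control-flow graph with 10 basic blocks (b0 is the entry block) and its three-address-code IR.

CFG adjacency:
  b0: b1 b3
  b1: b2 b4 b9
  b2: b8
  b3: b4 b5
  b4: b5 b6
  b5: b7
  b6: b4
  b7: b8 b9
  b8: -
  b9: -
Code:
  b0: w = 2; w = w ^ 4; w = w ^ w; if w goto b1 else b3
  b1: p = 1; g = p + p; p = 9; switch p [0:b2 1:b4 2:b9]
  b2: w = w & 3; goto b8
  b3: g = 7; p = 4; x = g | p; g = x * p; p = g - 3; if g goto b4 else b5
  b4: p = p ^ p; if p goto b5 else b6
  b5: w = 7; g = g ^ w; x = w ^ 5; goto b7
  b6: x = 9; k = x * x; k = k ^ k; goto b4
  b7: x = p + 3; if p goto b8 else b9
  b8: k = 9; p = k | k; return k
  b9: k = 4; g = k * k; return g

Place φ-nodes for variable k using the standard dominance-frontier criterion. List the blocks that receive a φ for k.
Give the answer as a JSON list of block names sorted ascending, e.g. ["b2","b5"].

idom tree: b1←b0 b2←b1 b3←b0 b4←b0 b5←b0 b6←b4 b7←b5 b8←b0 b9←b0
Join-block Dom:
  b4: preds {b1,b3,b6}: {b0,b1} ∩ {b0,b3} ∩ {b0,b4,b6} = {b0}; idom=b0
  b5: preds {b3,b4}: {b0,b3} ∩ {b0,b4} = {b0}; idom=b0
  b8: preds {b2,b7}: {b0,b1,b2} ∩ {b0,b5,b7} = {b0}; idom=b0
  b9: preds {b1,b7}: {b0,b1} ∩ {b0,b5,b7} = {b0}; idom=b0

DF derivation:
  b4←b1: walk b1 to b0
  b4←b3: walk b3 to b0
  b4←b6: walk b6→b4 to b0
  b5←b3: walk b3 to b0
  b5←b4: walk b4 to b0
  b8←b2: walk b2→b1 to b0
  b8←b7: walk b7→b5 to b0
  b9←b1: walk b1 to b0
  b9←b7: walk b7→b5 to b0
  DF(b0)=∅
  DF(b1)={b4,b8,b9}
  DF(b2)={b8}
  DF(b3)={b4,b5}
  DF(b4)={b4,b5}
  DF(b5)={b8,b9}
  DF(b6)={b4}
  DF(b7)={b8,b9}
  DF(b8)=∅
  DF(b9)=∅

φ for k: defs {b6,b8,b9}
  DF⁺ = {b4,b5,b8,b9}

Answer: ["b4", "b5", "b8", "b9"]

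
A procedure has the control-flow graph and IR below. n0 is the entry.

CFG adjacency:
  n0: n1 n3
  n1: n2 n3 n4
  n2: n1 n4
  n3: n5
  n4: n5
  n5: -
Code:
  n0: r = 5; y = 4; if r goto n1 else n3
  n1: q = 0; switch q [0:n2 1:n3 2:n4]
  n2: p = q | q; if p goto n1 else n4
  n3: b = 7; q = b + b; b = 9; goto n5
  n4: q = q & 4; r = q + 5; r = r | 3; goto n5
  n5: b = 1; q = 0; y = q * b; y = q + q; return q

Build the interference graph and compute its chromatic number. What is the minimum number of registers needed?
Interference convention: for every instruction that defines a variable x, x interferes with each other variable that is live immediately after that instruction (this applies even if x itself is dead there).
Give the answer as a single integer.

Block summaries:
  n0: {r,y} / ∅
  n1: {q} / ∅
  n2: {p} / {q}
  n3: {b,q} / ∅
  n4: {q,r} / {q}
  n5: {b,q,y} / ∅

Liveness:
  live n0: ∅→∅
  live n1: ∅→{q}
  live n2: {q}→{q}
  live n3: ∅→∅
  live n4: {q}→∅
  live n5: ∅→∅

Conflict graph:
  b — {q}
  p — {q}
  q — {b,p,y}
  r — {y}
  y — {q,r}

Colouring:
  {b,q} pairwise interfere (2-clique) ⇒ χ ≥ 2
  2-colouring: R0={q,r}  R1={b,p,y}
  χ = 2

Answer: 2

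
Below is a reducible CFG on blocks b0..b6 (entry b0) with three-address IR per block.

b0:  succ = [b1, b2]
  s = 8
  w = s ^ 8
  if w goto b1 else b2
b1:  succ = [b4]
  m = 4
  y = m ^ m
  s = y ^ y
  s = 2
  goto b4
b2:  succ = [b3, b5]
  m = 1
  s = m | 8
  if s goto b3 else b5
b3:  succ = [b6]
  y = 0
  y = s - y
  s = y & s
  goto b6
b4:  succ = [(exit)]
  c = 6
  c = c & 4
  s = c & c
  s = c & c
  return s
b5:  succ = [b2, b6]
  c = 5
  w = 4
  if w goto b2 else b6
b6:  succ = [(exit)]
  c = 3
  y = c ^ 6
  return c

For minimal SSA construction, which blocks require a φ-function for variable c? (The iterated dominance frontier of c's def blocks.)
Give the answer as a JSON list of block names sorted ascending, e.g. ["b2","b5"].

Answer: ["b2", "b6"]

Working:
idom tree: b1←b0 b2←b0 b3←b2 b4←b1 b5←b2 b6←b2
Dom at joins:
  b2: preds {b0,b5}: {b0} ∩ {b0,b2,b5} = {b0}; idom=b0
  b6: preds {b3,b5}: {b0,b2,b3} ∩ {b0,b2,b5} = {b0,b2}; idom=b2

DF walk-up:
  b2←b0: walk · to b0
  b2←b5: walk b5→b2 to b0
  b6←b3: walk b3 to b2
  b6←b5: walk b5 to b2
  b0: DF=∅
  b1: DF=∅
  b2: DF={b2}
  b3: DF={b6}
  b4: DF=∅
  b5: DF={b2,b6}
  b6: DF=∅

φ for c: defs {b4,b5,b6}
  DF⁺ = {b2,b6}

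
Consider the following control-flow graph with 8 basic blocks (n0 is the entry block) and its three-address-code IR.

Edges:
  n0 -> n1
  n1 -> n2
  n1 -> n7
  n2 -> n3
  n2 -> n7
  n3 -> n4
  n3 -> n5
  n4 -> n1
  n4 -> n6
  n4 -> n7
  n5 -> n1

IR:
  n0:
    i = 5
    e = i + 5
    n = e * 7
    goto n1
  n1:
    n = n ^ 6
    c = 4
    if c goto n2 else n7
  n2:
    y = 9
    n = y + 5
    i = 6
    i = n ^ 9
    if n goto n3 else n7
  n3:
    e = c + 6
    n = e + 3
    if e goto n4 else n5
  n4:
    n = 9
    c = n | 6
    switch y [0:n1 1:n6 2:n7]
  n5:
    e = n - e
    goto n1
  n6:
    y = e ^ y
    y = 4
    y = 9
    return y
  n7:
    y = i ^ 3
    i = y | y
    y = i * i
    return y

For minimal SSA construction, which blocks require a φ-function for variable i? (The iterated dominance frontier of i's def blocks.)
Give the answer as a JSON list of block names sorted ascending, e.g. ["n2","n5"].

idom tree: n1←n0 n2←n1 n3←n2 n4←n3 n5←n3 n6←n4 n7←n1
Join-block Dom:
  n1: preds {n0,n4,n5}: {n0} ∩ {n0,n1,n2,n3,n4} ∩ {n0,n1,n2,n3,n5} = {n0}; idom=n0
  n7: preds {n1,n2,n4}: {n0,n1} ∩ {n0,n1,n2} ∩ {n0,n1,n2,n3,n4} = {n0,n1}; idom=n1

DF derivation:
  join n1 pred n0: · stop@n0
  join n1 pred n4: n4→n3→n2→n1 stop@n0
  join n1 pred n5: n5→n3→n2→n1 stop@n0
  join n7 pred n1: · stop@n1
  join n7 pred n2: n2 stop@n1
  join n7 pred n4: n4→n3→n2 stop@n1
  DF(n0)=∅
  DF(n1)={n1}
  DF(n2)={n1,n7}
  DF(n3)={n1,n7}
  DF(n4)={n1,n7}
  DF(n5)={n1}
  DF(n6)=∅
  DF(n7)=∅

φ for i: defs {n0,n2,n7}
  DF⁺ = {n1,n7}

Answer: ["n1", "n7"]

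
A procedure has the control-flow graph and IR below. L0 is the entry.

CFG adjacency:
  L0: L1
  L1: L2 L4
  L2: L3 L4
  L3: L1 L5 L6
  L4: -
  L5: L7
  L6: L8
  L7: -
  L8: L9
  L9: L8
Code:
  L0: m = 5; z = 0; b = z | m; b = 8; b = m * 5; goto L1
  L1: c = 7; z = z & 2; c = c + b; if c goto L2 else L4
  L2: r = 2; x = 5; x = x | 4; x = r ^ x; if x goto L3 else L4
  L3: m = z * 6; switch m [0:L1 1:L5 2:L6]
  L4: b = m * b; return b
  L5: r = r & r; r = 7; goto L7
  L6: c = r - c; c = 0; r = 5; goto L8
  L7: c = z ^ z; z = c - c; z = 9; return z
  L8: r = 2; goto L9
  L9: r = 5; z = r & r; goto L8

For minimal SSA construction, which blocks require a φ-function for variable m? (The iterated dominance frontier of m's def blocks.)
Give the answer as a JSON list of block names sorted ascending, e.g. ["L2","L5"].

Answer: ["L1"]

Working:
idom tree: L1←L0 L2←L1 L3←L2 L4←L1 L5←L3 L6←L3 L7←L5 L8←L6 L9←L8
Dom∩ at merges:
  L1: preds {L0,L3}: {L0} ∩ {L0,L1,L2,L3} = {L0}; idom=L0
  L4: preds {L1,L2}: {L0,L1} ∩ {L0,L1,L2} = {L0,L1}; idom=L1
  L8: preds {L6,L9}: {L0,L1,L2,L3,L6} ∩ {L0,L1,L2,L3,L6,L8,L9} = {L0,L1,L2,L3,L6}; idom=L6

DF derivation:
  L1←L0: walk · to L0
  L1←L3: walk L3→L2→L1 to L0
  L4←L1: walk · to L1
  L4←L2: walk L2 to L1
  L8←L6: walk · to L6
  L8←L9: walk L9→L8 to L6
  L0 → ∅
  L1 → {L1}
  L2 → {L1,L4}
  L3 → {L1}
  L4 → ∅
  L5 → ∅
  L6 → ∅
  L7 → ∅
  L8 → {L8}
  L9 → {L8}

φ for m: defs {L0,L3}
  DF⁺ = {L1}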